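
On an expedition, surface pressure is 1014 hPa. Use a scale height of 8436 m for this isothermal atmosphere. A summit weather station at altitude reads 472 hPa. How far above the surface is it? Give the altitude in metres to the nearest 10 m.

Invert the barometric formula: z = H ln(P₀/P).
P₀/P = 1014/472 = 2.1483; ln(2.1483) = 0.76468.
z = 8436.0 × 0.76468 = 6450.8 m.

z ≈ 6450 m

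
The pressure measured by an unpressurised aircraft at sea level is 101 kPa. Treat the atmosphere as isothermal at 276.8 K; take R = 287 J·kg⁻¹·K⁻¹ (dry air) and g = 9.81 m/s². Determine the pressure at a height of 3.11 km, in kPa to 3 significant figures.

P ≈ 68.8 kPa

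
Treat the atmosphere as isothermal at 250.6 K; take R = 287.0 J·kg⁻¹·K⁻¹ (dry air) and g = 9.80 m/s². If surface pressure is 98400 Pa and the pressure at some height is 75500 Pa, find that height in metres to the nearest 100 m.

Scale height: H = RT/g = 287.0 × 250.6 / 9.80 = 7339.0 m.
Invert the barometric formula: z = H ln(P₀/P).
P₀/P = 98400/75500 = 1.3033; ln(1.3033) = 0.26490.
z = 7339.0 × 0.26490 = 1944.1 m.

z ≈ 1900 m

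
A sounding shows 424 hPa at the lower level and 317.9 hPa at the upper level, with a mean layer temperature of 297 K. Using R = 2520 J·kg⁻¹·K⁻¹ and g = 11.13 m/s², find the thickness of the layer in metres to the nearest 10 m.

Hypsometric equation: Δz = (R T̄/g) ln(P₁/P₂).
R T̄/g = 2520 × 297 / 11.13 = 67245 m.
ln(424/317.9) = ln(1.3338) = 0.28803.
Δz = 67245 × 0.28803 = 19369 m.

Δz ≈ 19370 m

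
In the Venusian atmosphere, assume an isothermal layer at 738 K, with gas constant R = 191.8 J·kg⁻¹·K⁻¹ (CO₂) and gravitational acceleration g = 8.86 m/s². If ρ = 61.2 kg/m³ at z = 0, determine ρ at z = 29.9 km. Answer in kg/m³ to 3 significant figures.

Scale height: H = RT/g = 191.8 × 738 / 8.86 = 15976 m.
In an isothermal atmosphere, density decays like pressure: ρ = ρ₀ exp(−z/H).
z/H = 29900/15976 = 1.8716; exp(−1.8716) = 0.15388.
ρ = 61.2 × 0.15388 = 9.4175 kg/m³.

ρ ≈ 9.42 kg/m³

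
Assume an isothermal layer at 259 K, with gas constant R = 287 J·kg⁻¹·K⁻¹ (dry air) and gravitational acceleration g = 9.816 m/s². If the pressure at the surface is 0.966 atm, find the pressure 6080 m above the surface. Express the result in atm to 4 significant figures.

Scale height: H = RT/g = 287 × 259 / 9.816 = 7572.6 m.
Barometric formula: P = P₀ exp(−z/H).
z/H = 6080.0/7572.6 = 0.80289; exp(−0.80289) = 0.44803.
P = 0.966 × 0.44803 = 0.43280 atm.

P ≈ 0.4328 atm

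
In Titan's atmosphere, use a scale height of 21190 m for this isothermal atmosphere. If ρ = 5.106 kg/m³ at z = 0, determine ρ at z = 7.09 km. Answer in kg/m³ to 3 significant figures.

In an isothermal atmosphere, density decays like pressure: ρ = ρ₀ exp(−z/H).
z/H = 7090.0/21190 = 0.33459; exp(−0.33459) = 0.71563.
ρ = 5.106 × 0.71563 = 3.6540 kg/m³.

ρ ≈ 3.65 kg/m³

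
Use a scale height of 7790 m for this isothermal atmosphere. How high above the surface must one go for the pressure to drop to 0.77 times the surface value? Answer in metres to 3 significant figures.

z ≈ 2040 m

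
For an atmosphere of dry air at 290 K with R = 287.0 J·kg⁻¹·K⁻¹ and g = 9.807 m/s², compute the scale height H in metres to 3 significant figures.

The scale height of an isothermal atmosphere is H = RT/g.
H = 287.0 × 290 / 9.807 = 83230/9.807 = 8486.8 m.

H ≈ 8490 m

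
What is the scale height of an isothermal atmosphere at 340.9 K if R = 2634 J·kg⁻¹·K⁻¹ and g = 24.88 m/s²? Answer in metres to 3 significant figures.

The scale height of an isothermal atmosphere is H = RT/g.
H = 2634 × 340.9 / 24.88 = 897930/24.88 = 36090 m.

H ≈ 36100 m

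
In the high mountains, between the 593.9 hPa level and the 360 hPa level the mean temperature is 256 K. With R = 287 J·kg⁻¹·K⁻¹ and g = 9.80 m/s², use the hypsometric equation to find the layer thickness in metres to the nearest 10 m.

Hypsometric equation: Δz = (R T̄/g) ln(P₁/P₂).
R T̄/g = 287 × 256 / 9.80 = 7497.1 m.
ln(593.9/360) = ln(1.6497) = 0.50059.
Δz = 7497.1 × 0.50059 = 3753.0 m.

Δz ≈ 3750 m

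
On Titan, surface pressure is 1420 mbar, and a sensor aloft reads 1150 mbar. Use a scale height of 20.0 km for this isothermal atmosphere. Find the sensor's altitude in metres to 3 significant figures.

Invert the barometric formula: z = H ln(P₀/P).
P₀/P = 1420/1150 = 1.2348; ln(1.2348) = 0.21091.
z = 20000 × 0.21091 = 4218.2 m.

z ≈ 4220 m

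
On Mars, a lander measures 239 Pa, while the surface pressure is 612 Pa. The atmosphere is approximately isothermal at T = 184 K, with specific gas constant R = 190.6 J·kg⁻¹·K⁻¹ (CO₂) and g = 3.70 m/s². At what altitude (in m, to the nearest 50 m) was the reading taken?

z ≈ 8900 m

Scale height: H = RT/g = 190.6 × 184 / 3.70 = 9478.5 m.
Invert the barometric formula: z = H ln(P₀/P).
P₀/P = 612/239 = 2.5607; ln(2.5607) = 0.94028.
z = 9478.5 × 0.94028 = 8912.4 m.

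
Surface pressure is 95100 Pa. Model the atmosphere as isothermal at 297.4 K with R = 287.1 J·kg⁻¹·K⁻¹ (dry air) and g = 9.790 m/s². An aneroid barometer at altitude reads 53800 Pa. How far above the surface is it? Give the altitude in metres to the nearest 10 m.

z ≈ 4970 m

Scale height: H = RT/g = 287.1 × 297.4 / 9.790 = 8721.5 m.
Invert the barometric formula: z = H ln(P₀/P).
P₀/P = 95100/53800 = 1.7677; ln(1.7677) = 0.56968.
z = 8721.5 × 0.56968 = 4968.5 m.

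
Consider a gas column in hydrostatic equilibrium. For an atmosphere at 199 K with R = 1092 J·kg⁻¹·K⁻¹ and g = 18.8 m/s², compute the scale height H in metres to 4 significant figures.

The scale height of an isothermal atmosphere is H = RT/g.
H = 1092 × 199 / 18.8 = 217310/18.8 = 11559 m.

H ≈ 11560 m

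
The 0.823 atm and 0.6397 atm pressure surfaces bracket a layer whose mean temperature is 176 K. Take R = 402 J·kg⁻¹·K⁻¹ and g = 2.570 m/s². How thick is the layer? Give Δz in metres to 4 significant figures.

Δz ≈ 6936 m

Hypsometric equation: Δz = (R T̄/g) ln(P₁/P₂).
R T̄/g = 402 × 176 / 2.570 = 27530 m.
ln(0.823/0.6397) = ln(1.2865) = 0.25193.
Δz = 27530 × 0.25193 = 6935.6 m.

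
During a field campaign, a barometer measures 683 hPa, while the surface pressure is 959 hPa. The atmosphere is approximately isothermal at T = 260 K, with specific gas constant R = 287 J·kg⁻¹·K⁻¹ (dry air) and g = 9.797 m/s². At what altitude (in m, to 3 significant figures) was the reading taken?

Scale height: H = RT/g = 287 × 260 / 9.797 = 7616.6 m.
Invert the barometric formula: z = H ln(P₀/P).
P₀/P = 959/683 = 1.4041; ln(1.4041) = 0.33940.
z = 7616.6 × 0.33940 = 2585.1 m.

z ≈ 2590 m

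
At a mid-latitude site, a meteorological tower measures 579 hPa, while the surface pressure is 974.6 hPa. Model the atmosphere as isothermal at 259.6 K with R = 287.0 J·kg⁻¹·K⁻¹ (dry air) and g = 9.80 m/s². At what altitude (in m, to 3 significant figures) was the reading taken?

Scale height: H = RT/g = 287.0 × 259.6 / 9.80 = 7602.6 m.
Invert the barometric formula: z = H ln(P₀/P).
P₀/P = 974.6/579 = 1.6832; ln(1.6832) = 0.52070.
z = 7602.6 × 0.52070 = 3958.7 m.

z ≈ 3960 m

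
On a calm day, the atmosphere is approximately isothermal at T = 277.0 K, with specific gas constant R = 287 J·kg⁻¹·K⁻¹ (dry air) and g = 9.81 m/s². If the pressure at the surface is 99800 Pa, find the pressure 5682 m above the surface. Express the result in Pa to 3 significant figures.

P ≈ 49500 Pa

Scale height: H = RT/g = 287 × 277.0 / 9.81 = 8103.9 m.
Barometric formula: P = P₀ exp(−z/H).
z/H = 5682.0/8103.9 = 0.70114; exp(−0.70114) = 0.49602.
P = 99800 × 0.49602 = 49503 Pa.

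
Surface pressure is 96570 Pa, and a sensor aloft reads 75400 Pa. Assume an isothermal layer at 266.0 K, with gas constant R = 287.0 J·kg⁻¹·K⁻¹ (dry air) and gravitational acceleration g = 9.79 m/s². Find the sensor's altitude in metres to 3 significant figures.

z ≈ 1930 m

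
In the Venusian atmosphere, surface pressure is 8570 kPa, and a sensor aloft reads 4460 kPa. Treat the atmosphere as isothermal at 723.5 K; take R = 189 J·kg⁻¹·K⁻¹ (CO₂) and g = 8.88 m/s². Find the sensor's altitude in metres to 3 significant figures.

Scale height: H = RT/g = 189 × 723.5 / 8.88 = 15399 m.
Invert the barometric formula: z = H ln(P₀/P).
P₀/P = 8570/4460 = 1.9215; ln(1.9215) = 0.65311.
z = 15399 × 0.65311 = 10057 m.

z ≈ 10100 m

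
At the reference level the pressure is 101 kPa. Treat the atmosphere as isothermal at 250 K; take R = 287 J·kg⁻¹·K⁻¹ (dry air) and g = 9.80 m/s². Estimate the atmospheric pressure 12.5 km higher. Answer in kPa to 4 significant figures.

Scale height: H = RT/g = 287 × 250 / 9.80 = 7321.4 m.
Barometric formula: P = P₀ exp(−z/H).
z/H = 12500/7321.4 = 1.7073; exp(−1.7073) = 0.18135.
P = 101 × 0.18135 = 18.316 kPa.

P ≈ 18.32 kPa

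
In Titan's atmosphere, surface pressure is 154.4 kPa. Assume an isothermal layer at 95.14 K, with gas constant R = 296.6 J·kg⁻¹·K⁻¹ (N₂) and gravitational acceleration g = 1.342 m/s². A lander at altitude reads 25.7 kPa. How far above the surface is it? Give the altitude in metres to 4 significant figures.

z ≈ 37700 m

Scale height: H = RT/g = 296.6 × 95.14 / 1.342 = 21027 m.
Invert the barometric formula: z = H ln(P₀/P).
P₀/P = 154.4/25.7 = 6.0078; ln(6.0078) = 1.7931.
z = 21027 × 1.7931 = 37704 m.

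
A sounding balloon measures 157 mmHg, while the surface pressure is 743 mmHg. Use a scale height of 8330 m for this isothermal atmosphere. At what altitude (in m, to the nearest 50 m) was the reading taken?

Invert the barometric formula: z = H ln(P₀/P).
P₀/P = 743/157 = 4.7325; ln(4.7325) = 1.5545.
z = 8330.0 × 1.5545 = 12949 m.

z ≈ 12950 m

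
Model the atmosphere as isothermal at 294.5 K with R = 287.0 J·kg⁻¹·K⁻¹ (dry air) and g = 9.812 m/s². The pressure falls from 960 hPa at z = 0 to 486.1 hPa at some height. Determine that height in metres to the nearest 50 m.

z ≈ 5850 m

Scale height: H = RT/g = 287.0 × 294.5 / 9.812 = 8614.1 m.
Invert the barometric formula: z = H ln(P₀/P).
P₀/P = 960/486.1 = 1.9749; ln(1.9749) = 0.68052.
z = 8614.1 × 0.68052 = 5862.1 m.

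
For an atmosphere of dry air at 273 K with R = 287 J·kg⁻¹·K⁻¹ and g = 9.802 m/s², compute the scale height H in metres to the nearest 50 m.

The scale height of an isothermal atmosphere is H = RT/g.
H = 287 × 273 / 9.802 = 78351/9.802 = 7993.4 m.

H ≈ 8000 m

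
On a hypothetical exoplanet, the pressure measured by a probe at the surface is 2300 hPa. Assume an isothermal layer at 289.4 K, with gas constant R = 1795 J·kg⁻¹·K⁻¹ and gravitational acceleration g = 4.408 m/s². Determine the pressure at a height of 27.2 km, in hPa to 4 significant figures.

Scale height: H = RT/g = 1795 × 289.4 / 4.408 = 117850 m.
Barometric formula: P = P₀ exp(−z/H).
z/H = 27200/117850 = 0.23080; exp(−0.23080) = 0.79390.
P = 2300 × 0.79390 = 1826.0 hPa.

P ≈ 1826 hPa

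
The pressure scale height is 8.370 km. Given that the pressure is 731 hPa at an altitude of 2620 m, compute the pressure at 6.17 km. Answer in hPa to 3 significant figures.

Between two levels, P₂ = P₁ exp(−Δz/H) with Δz = z₂ − z₁.
Δz = 6170.0 − 2620.0 = 3550.0 m; Δz/H = 3550.0/8370.0 = 0.42413.
P₂ = 731 × exp(−0.42413) = 731 × 0.65434 = 478.32 hPa.

P ≈ 478 hPa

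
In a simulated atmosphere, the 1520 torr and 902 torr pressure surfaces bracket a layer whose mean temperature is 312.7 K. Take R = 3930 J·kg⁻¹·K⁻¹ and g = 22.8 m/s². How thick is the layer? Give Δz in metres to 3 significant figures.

Hypsometric equation: Δz = (R T̄/g) ln(P₁/P₂).
R T̄/g = 3930 × 312.7 / 22.8 = 53900 m.
ln(1520/902) = ln(1.6851) = 0.52182.
Δz = 53900 × 0.52182 = 28126 m.

Δz ≈ 28100 m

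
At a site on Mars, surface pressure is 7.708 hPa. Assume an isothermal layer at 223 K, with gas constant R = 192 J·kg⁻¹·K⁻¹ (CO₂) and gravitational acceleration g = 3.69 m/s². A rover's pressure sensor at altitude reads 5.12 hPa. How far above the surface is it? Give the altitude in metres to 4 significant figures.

Scale height: H = RT/g = 192 × 223 / 3.69 = 11603 m.
Invert the barometric formula: z = H ln(P₀/P).
P₀/P = 7.708/5.12 = 1.5055; ln(1.5055) = 0.40913.
z = 11603 × 0.40913 = 4747.1 m.

z ≈ 4747 m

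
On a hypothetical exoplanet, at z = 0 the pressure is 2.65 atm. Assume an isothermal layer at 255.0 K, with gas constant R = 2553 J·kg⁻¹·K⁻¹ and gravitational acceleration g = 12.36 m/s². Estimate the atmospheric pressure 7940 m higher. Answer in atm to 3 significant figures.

Scale height: H = RT/g = 2553 × 255.0 / 12.36 = 52671 m.
Barometric formula: P = P₀ exp(−z/H).
z/H = 7940.0/52671 = 0.15075; exp(−0.15075) = 0.86006.
P = 2.65 × 0.86006 = 2.2792 atm.

P ≈ 2.28 atm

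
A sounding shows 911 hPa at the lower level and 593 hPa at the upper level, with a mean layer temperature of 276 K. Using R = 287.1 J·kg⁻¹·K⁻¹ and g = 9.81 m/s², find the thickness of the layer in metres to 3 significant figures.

Hypsometric equation: Δz = (R T̄/g) ln(P₁/P₂).
R T̄/g = 287.1 × 276 / 9.81 = 8077.4 m.
ln(911/593) = ln(1.5363) = 0.42938.
Δz = 8077.4 × 0.42938 = 3468.3 m.

Δz ≈ 3470 m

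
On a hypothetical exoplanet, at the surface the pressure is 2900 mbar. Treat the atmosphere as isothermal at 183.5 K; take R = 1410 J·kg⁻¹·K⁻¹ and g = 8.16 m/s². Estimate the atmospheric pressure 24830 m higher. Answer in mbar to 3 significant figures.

Scale height: H = RT/g = 1410 × 183.5 / 8.16 = 31708 m.
Barometric formula: P = P₀ exp(−z/H).
z/H = 24830/31708 = 0.78308; exp(−0.78308) = 0.45700.
P = 2900 × 0.45700 = 1325.3 mbar.

P ≈ 1330 mbar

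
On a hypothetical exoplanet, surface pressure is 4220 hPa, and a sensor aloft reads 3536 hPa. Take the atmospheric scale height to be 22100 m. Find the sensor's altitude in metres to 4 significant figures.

Invert the barometric formula: z = H ln(P₀/P).
P₀/P = 4220/3536 = 1.1934; ln(1.1934) = 0.17681.
z = 22100 × 0.17681 = 3907.5 m.

z ≈ 3908 m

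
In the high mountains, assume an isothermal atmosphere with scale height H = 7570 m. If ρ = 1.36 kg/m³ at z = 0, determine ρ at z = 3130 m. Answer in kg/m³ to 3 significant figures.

In an isothermal atmosphere, density decays like pressure: ρ = ρ₀ exp(−z/H).
z/H = 3130.0/7570.0 = 0.41347; exp(−0.41347) = 0.66135.
ρ = 1.36 × 0.66135 = 0.89944 kg/m³.

ρ ≈ 0.899 kg/m³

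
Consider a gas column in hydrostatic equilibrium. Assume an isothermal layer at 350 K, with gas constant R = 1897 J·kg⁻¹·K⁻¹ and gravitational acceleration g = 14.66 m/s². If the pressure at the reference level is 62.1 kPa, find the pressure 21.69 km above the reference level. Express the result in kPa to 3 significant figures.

P ≈ 38.5 kPa

Scale height: H = RT/g = 1897 × 350 / 14.66 = 45290 m.
Barometric formula: P = P₀ exp(−z/H).
z/H = 21690/45290 = 0.47891; exp(−0.47891) = 0.61946.
P = 62.1 × 0.61946 = 38.468 kPa.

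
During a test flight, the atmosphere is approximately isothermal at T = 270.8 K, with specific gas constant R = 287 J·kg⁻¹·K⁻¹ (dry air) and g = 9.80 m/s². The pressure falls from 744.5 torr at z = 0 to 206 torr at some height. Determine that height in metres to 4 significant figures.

Scale height: H = RT/g = 287 × 270.8 / 9.80 = 7930.6 m.
Invert the barometric formula: z = H ln(P₀/P).
P₀/P = 744.5/206 = 3.6141; ln(3.6141) = 1.2848.
z = 7930.6 × 1.2848 = 10189 m.

z ≈ 10190 m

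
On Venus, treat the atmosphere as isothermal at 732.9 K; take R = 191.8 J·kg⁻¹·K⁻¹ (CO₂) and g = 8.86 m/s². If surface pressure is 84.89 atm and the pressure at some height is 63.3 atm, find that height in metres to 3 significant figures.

z ≈ 4660 m

Scale height: H = RT/g = 191.8 × 732.9 / 8.86 = 15866 m.
Invert the barometric formula: z = H ln(P₀/P).
P₀/P = 84.89/63.3 = 1.3411; ln(1.3411) = 0.29349.
z = 15866 × 0.29349 = 4656.5 m.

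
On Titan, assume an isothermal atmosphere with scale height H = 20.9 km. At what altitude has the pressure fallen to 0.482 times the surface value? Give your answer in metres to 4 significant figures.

Set P/P₀ = exp(−z/H) = 0.482, so z = −H ln(0.482).
−ln(0.482) = 0.72981; z = 20900 × 0.72981 = 15253 m.

z ≈ 15250 m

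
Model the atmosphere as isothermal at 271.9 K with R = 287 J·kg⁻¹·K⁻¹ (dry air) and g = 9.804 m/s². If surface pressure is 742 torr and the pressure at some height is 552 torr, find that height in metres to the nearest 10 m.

Scale height: H = RT/g = 287 × 271.9 / 9.804 = 7959.5 m.
Invert the barometric formula: z = H ln(P₀/P).
P₀/P = 742/552 = 1.3442; ln(1.3442) = 0.29580.
z = 7959.5 × 0.29580 = 2354.4 m.

z ≈ 2350 m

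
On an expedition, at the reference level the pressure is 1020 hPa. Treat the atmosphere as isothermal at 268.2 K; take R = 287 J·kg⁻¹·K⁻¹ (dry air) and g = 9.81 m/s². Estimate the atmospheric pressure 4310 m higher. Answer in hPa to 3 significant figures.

Scale height: H = RT/g = 287 × 268.2 / 9.81 = 7846.4 m.
Barometric formula: P = P₀ exp(−z/H).
z/H = 4310.0/7846.4 = 0.54930; exp(−0.54930) = 0.57735.
P = 1020 × 0.57735 = 588.90 hPa.

P ≈ 589 hPa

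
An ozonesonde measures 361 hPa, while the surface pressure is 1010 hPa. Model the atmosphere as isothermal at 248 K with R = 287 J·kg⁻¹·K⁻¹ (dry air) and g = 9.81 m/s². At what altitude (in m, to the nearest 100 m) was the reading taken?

z ≈ 7500 m

Scale height: H = RT/g = 287 × 248 / 9.81 = 7255.5 m.
Invert the barometric formula: z = H ln(P₀/P).
P₀/P = 1010/361 = 2.7978; ln(2.7978) = 1.0288.
z = 7255.5 × 1.0288 = 7464.5 m.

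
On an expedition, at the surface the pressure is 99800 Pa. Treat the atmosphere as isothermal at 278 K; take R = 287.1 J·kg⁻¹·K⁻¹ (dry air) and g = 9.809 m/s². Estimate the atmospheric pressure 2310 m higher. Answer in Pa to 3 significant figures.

P ≈ 75100 Pa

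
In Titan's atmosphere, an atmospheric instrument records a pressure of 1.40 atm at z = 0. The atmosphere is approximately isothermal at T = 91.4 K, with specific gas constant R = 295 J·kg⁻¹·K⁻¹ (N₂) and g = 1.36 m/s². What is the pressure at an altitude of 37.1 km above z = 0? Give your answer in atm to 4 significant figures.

Scale height: H = RT/g = 295 × 91.4 / 1.36 = 19826 m.
Barometric formula: P = P₀ exp(−z/H).
z/H = 37100/19826 = 1.8713; exp(−1.8713) = 0.15392.
P = 1.40 × 0.15392 = 0.21549 atm.

P ≈ 0.2155 atm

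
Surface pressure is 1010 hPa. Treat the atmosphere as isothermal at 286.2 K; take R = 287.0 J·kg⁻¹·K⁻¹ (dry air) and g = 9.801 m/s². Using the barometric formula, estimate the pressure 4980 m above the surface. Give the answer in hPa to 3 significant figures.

Scale height: H = RT/g = 287.0 × 286.2 / 9.801 = 8380.7 m.
Barometric formula: P = P₀ exp(−z/H).
z/H = 4980.0/8380.7 = 0.59422; exp(−0.59422) = 0.55199.
P = 1010 × 0.55199 = 557.51 hPa.

P ≈ 558 hPa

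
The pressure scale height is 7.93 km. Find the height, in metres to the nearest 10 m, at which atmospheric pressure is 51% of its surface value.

z ≈ 5340 m

Set P/P₀ = exp(−z/H) = 0.51, so z = −H ln(0.51).
−ln(0.51) = 0.67334; z = 7930.0 × 0.67334 = 5339.6 m.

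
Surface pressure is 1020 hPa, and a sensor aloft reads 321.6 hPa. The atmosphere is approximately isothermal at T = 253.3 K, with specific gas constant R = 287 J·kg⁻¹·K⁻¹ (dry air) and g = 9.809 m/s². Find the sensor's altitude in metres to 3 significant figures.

z ≈ 8550 m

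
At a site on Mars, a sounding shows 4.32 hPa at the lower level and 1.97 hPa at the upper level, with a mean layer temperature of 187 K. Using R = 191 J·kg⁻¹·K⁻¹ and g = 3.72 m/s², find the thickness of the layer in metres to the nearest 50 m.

Δz ≈ 7550 m

Hypsometric equation: Δz = (R T̄/g) ln(P₁/P₂).
R T̄/g = 191 × 187 / 3.72 = 9601.3 m.
ln(4.32/1.97) = ln(2.1929) = 0.78522.
Δz = 9601.3 × 0.78522 = 7539.1 m.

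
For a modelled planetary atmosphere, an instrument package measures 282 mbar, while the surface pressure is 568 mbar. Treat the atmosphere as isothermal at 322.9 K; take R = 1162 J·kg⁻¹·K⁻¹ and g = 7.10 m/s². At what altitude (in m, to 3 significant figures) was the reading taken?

z ≈ 37000 m

Scale height: H = RT/g = 1162 × 322.9 / 7.10 = 52846 m.
Invert the barometric formula: z = H ln(P₀/P).
P₀/P = 568/282 = 2.0142; ln(2.0142) = 0.70022.
z = 52846 × 0.70022 = 37004 m.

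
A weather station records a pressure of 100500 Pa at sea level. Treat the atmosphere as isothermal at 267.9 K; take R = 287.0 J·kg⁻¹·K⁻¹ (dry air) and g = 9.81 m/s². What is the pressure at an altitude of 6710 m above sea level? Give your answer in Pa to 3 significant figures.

P ≈ 42700 Pa

Scale height: H = RT/g = 287.0 × 267.9 / 9.81 = 7837.6 m.
Barometric formula: P = P₀ exp(−z/H).
z/H = 6710.0/7837.6 = 0.85613; exp(−0.85613) = 0.42480.
P = 100500 × 0.42480 = 42692 Pa.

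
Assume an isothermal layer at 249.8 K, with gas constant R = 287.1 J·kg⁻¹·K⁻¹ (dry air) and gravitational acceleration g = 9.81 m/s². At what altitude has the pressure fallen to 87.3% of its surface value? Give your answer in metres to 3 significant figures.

Scale height: H = RT/g = 287.1 × 249.8 / 9.81 = 7310.7 m.
Set P/P₀ = exp(−z/H) = 0.873, so z = −H ln(0.873).
−ln(0.873) = 0.13582; z = 7310.7 × 0.13582 = 992.94 m.

z ≈ 993 m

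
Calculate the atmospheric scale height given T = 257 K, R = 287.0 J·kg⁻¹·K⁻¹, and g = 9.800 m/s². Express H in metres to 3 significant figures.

H ≈ 7530 m

The scale height of an isothermal atmosphere is H = RT/g.
H = 287.0 × 257 / 9.800 = 73759/9.800 = 7526.4 m.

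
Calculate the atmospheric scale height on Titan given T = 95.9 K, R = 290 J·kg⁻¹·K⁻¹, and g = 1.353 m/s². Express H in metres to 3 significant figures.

H ≈ 20600 m

The scale height of an isothermal atmosphere is H = RT/g.
H = 290 × 95.9 / 1.353 = 27811/1.353 = 20555 m.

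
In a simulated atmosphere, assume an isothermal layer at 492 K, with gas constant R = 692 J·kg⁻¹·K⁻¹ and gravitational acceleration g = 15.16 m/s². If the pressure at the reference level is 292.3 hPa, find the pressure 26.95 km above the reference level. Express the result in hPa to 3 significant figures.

Scale height: H = RT/g = 692 × 492 / 15.16 = 22458 m.
Barometric formula: P = P₀ exp(−z/H).
z/H = 26950/22458 = 1.2000; exp(−1.2000) = 0.30119.
P = 292.3 × 0.30119 = 88.038 hPa.

P ≈ 88.0 hPa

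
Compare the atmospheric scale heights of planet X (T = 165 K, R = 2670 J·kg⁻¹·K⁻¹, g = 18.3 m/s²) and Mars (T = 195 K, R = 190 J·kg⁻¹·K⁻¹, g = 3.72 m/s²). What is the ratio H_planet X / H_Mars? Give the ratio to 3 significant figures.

H_planet X/H_Mars ≈ 2.42

H = RT/g for each body.
H_planet X = 2670 × 165 / 18.3 = 24074 m.
H_Mars = 190 × 195 / 3.72 = 9959.7 m.
H_planet X/H_Mars = 24074/9959.7 = 2.4171.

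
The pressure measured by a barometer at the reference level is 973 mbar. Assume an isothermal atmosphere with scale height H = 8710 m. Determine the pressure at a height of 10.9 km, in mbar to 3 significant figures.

Barometric formula: P = P₀ exp(−z/H).
z/H = 10900/8710.0 = 1.2514; exp(−1.2514) = 0.28610.
P = 973 × 0.28610 = 278.38 mbar.

P ≈ 278 mbar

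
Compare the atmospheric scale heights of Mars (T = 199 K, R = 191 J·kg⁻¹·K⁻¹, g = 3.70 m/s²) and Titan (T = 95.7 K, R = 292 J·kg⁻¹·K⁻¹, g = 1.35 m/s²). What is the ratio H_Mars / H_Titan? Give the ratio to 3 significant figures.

H = RT/g for each body.
H_Mars = 191 × 199 / 3.70 = 10273 m.
H_Titan = 292 × 95.7 / 1.35 = 20700 m.
H_Mars/H_Titan = 10273/20700 = 0.49628.

H_Mars/H_Titan ≈ 0.496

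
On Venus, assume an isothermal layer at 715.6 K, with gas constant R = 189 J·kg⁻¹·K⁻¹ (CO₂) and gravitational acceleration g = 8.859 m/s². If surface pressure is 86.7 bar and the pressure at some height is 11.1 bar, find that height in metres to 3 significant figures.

z ≈ 31400 m

Scale height: H = RT/g = 189 × 715.6 / 8.859 = 15267 m.
Invert the barometric formula: z = H ln(P₀/P).
P₀/P = 86.7/11.1 = 7.8108; ln(7.8108) = 2.0555.
z = 15267 × 2.0555 = 31381 m.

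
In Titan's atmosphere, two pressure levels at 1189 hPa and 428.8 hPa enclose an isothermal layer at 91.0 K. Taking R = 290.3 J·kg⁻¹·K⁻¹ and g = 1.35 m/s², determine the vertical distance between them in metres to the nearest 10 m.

Δz ≈ 19960 m

Hypsometric equation: Δz = (R T̄/g) ln(P₁/P₂).
R T̄/g = 290.3 × 91.0 / 1.35 = 19568 m.
ln(1189/428.8) = ln(2.7729) = 1.0199.
Δz = 19568 × 1.0199 = 19957 m.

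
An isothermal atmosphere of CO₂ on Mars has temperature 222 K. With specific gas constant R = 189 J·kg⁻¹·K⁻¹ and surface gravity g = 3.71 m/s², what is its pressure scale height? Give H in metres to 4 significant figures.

The scale height of an isothermal atmosphere is H = RT/g.
H = 189 × 222 / 3.71 = 41958/3.71 = 11309 m.

H ≈ 11310 m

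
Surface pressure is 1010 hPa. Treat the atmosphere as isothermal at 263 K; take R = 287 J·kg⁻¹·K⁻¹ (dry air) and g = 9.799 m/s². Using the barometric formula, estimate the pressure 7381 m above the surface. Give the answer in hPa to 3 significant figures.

Scale height: H = RT/g = 287 × 263 / 9.799 = 7702.9 m.
Barometric formula: P = P₀ exp(−z/H).
z/H = 7381.0/7702.9 = 0.95821; exp(−0.95821) = 0.38358.
P = 1010 × 0.38358 = 387.42 hPa.

P ≈ 387 hPa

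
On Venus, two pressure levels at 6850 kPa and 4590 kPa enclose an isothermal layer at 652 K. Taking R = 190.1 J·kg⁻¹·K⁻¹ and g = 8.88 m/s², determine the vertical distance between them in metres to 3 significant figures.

Hypsometric equation: Δz = (R T̄/g) ln(P₁/P₂).
R T̄/g = 190.1 × 652 / 8.88 = 13958 m.
ln(6850/4590) = ln(1.4924) = 0.40039.
Δz = 13958 × 0.40039 = 5588.6 m.

Δz ≈ 5590 m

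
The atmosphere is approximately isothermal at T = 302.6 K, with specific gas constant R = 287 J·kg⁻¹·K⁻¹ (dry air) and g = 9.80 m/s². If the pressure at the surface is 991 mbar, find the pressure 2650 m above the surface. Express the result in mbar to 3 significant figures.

Scale height: H = RT/g = 287 × 302.6 / 9.80 = 8861.9 m.
Barometric formula: P = P₀ exp(−z/H).
z/H = 2650.0/8861.9 = 0.29903; exp(−0.29903) = 0.74154.
P = 991 × 0.74154 = 734.87 mbar.

P ≈ 735 mbar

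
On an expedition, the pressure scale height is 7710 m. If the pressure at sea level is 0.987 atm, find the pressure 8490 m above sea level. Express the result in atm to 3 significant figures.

P ≈ 0.328 atm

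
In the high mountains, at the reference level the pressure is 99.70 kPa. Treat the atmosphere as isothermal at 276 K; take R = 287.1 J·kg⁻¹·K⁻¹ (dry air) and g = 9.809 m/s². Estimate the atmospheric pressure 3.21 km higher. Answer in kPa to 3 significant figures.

P ≈ 67.0 kPa

Scale height: H = RT/g = 287.1 × 276 / 9.809 = 8078.3 m.
Barometric formula: P = P₀ exp(−z/H).
z/H = 3210.0/8078.3 = 0.39736; exp(−0.39736) = 0.67209.
P = 99.70 × 0.67209 = 67.007 kPa.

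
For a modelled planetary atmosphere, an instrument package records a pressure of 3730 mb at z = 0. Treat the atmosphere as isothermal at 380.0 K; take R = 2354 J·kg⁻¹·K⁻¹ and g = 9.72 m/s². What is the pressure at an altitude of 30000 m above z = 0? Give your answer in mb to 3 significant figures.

Scale height: H = RT/g = 2354 × 380.0 / 9.72 = 92029 m.
Barometric formula: P = P₀ exp(−z/H).
z/H = 30000/92029 = 0.32598; exp(−0.32598) = 0.72182.
P = 3730 × 0.72182 = 2692.4 mb.

P ≈ 2690 mb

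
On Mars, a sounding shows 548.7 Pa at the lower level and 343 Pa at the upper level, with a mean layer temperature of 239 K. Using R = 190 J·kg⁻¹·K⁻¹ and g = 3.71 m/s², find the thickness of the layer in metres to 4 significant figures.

Δz ≈ 5751 m

Hypsometric equation: Δz = (R T̄/g) ln(P₁/P₂).
R T̄/g = 190 × 239 / 3.71 = 12240 m.
ln(548.7/343) = ln(1.5997) = 0.46982.
Δz = 12240 × 0.46982 = 5750.6 m.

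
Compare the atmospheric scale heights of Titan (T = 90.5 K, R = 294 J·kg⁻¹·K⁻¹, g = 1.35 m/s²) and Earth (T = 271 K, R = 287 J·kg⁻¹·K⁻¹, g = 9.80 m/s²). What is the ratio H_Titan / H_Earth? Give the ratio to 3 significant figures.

H_Titan/H_Earth ≈ 2.48

H = RT/g for each body.
H_Titan = 294 × 90.5 / 1.35 = 19709 m.
H_Earth = 287 × 271 / 9.80 = 7936.4 m.
H_Titan/H_Earth = 19709/7936.4 = 2.4834.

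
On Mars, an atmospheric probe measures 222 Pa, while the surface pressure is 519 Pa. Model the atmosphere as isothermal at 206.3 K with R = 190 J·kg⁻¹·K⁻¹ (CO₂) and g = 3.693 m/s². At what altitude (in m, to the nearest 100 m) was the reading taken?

z ≈ 9000 m

Scale height: H = RT/g = 190 × 206.3 / 3.693 = 10614 m.
Invert the barometric formula: z = H ln(P₀/P).
P₀/P = 519/222 = 2.3378; ln(2.3378) = 0.84921.
z = 10614 × 0.84921 = 9013.5 m.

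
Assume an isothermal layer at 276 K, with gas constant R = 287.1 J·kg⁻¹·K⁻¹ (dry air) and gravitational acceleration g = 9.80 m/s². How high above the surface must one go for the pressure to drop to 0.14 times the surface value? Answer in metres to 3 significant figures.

Scale height: H = RT/g = 287.1 × 276 / 9.80 = 8085.7 m.
Set P/P₀ = exp(−z/H) = 0.14, so z = −H ln(0.14).
−ln(0.14) = 1.9661; z = 8085.7 × 1.9661 = 15897 m.

z ≈ 15900 m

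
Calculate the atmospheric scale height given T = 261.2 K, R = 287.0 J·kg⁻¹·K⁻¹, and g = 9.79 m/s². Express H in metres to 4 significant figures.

H ≈ 7657 m

The scale height of an isothermal atmosphere is H = RT/g.
H = 287.0 × 261.2 / 9.79 = 74964/9.79 = 7657.2 m.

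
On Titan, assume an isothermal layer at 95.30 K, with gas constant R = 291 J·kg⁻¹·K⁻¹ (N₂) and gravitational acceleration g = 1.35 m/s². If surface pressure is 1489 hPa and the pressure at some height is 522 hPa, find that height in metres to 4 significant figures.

z ≈ 21530 m

Scale height: H = RT/g = 291 × 95.30 / 1.35 = 20542 m.
Invert the barometric formula: z = H ln(P₀/P).
P₀/P = 1489/522 = 2.8525; ln(2.8525) = 1.0482.
z = 20542 × 1.0482 = 21532 m.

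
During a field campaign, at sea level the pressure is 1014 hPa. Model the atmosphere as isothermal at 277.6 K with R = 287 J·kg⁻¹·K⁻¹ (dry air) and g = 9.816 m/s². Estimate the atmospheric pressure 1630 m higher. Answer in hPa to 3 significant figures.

P ≈ 830 hPa

Scale height: H = RT/g = 287 × 277.6 / 9.816 = 8116.5 m.
Barometric formula: P = P₀ exp(−z/H).
z/H = 1630.0/8116.5 = 0.20083; exp(−0.20083) = 0.81805.
P = 1014 × 0.81805 = 829.50 hPa.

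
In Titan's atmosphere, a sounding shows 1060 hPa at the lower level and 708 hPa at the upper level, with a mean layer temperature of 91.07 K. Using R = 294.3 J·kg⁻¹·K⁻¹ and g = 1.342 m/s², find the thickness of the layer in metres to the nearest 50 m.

Hypsometric equation: Δz = (R T̄/g) ln(P₁/P₂).
R T̄/g = 294.3 × 91.07 / 1.342 = 19972 m.
ln(1060/708) = ln(1.4972) = 0.40360.
Δz = 19972 × 0.40360 = 8060.7 m.

Δz ≈ 8050 m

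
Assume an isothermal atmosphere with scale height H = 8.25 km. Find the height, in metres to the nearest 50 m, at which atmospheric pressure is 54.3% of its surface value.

z ≈ 5050 m

Set P/P₀ = exp(−z/H) = 0.543, so z = −H ln(0.543).
−ln(0.543) = 0.61065; z = 8250.0 × 0.61065 = 5037.9 m.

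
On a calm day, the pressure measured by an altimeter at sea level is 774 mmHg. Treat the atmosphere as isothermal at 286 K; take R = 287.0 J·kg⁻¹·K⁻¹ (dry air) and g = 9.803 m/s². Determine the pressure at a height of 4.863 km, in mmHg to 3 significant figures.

P ≈ 433 mmHg

Scale height: H = RT/g = 287.0 × 286 / 9.803 = 8373.2 m.
Barometric formula: P = P₀ exp(−z/H).
z/H = 4863.0/8373.2 = 0.58078; exp(−0.58078) = 0.55946.
P = 774 × 0.55946 = 433.02 mmHg.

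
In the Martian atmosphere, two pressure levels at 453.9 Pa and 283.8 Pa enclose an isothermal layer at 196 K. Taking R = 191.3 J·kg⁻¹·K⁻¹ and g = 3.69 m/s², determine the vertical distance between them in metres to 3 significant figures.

Hypsometric equation: Δz = (R T̄/g) ln(P₁/P₂).
R T̄/g = 191.3 × 196 / 3.69 = 10161 m.
ln(453.9/283.8) = ln(1.5994) = 0.46963.
Δz = 10161 × 0.46963 = 4771.9 m.

Δz ≈ 4770 m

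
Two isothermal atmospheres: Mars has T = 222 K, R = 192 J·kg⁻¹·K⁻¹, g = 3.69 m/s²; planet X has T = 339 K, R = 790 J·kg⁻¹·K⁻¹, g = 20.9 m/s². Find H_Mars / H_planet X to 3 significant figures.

H = RT/g for each body.
H_Mars = 192 × 222 / 3.69 = 11551 m.
H_planet X = 790 × 339 / 20.9 = 12814 m.
H_Mars/H_planet X = 11551/12814 = 0.90144.

H_Mars/H_planet X ≈ 0.901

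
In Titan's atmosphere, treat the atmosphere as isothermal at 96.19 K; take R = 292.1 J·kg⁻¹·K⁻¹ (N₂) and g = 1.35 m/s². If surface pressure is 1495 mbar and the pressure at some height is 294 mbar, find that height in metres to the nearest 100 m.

z ≈ 33800 m

Scale height: H = RT/g = 292.1 × 96.19 / 1.35 = 20813 m.
Invert the barometric formula: z = H ln(P₀/P).
P₀/P = 1495/294 = 5.0850; ln(5.0850) = 1.6263.
z = 20813 × 1.6263 = 33848 m.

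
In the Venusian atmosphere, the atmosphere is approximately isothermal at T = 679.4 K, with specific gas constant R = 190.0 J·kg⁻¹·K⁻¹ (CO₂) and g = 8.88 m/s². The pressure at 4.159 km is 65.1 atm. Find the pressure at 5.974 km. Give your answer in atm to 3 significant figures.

Scale height: H = RT/g = 190.0 × 679.4 / 8.88 = 14537 m.
Between two levels, P₂ = P₁ exp(−Δz/H) with Δz = z₂ − z₁.
Δz = 5974.0 − 4159.0 = 1815.0 m; Δz/H = 1815.0/14537 = 0.12485.
P₂ = 65.1 × exp(−0.12485) = 65.1 × 0.88263 = 57.459 atm.

P ≈ 57.5 atm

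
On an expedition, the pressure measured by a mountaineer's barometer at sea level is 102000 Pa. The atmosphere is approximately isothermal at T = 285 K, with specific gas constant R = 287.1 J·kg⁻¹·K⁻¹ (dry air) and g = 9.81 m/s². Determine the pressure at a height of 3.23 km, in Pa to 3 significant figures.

Scale height: H = RT/g = 287.1 × 285 / 9.81 = 8340.8 m.
Barometric formula: P = P₀ exp(−z/H).
z/H = 3230.0/8340.8 = 0.38725; exp(−0.38725) = 0.67892.
P = 102000 × 0.67892 = 69250 Pa.

P ≈ 69200 Pa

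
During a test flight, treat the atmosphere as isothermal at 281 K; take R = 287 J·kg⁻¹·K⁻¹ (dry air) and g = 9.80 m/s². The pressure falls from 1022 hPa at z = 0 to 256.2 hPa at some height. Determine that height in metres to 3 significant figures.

z ≈ 11400 m

Scale height: H = RT/g = 287 × 281 / 9.80 = 8229.3 m.
Invert the barometric formula: z = H ln(P₀/P).
P₀/P = 1022/256.2 = 3.9891; ln(3.9891) = 1.3836.
z = 8229.3 × 1.3836 = 11386 m.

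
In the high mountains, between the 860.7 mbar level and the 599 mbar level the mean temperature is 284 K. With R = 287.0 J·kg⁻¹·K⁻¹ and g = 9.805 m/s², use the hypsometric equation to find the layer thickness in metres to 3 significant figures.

Hypsometric equation: Δz = (R T̄/g) ln(P₁/P₂).
R T̄/g = 287.0 × 284 / 9.805 = 8312.9 m.
ln(860.7/599) = ln(1.4369) = 0.36249.
Δz = 8312.9 × 0.36249 = 3013.3 m.

Δz ≈ 3010 m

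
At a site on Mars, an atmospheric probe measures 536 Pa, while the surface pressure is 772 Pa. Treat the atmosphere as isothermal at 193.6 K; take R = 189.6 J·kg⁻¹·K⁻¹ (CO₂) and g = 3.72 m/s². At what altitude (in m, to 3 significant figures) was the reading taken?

z ≈ 3600 m

Scale height: H = RT/g = 189.6 × 193.6 / 3.72 = 9867.4 m.
Invert the barometric formula: z = H ln(P₀/P).
P₀/P = 772/536 = 1.4403; ln(1.4403) = 0.36485.
z = 9867.4 × 0.36485 = 3600.1 m.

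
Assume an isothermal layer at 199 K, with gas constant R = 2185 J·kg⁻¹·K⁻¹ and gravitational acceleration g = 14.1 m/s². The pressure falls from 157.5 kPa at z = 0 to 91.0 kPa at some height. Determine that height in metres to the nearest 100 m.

z ≈ 16900 m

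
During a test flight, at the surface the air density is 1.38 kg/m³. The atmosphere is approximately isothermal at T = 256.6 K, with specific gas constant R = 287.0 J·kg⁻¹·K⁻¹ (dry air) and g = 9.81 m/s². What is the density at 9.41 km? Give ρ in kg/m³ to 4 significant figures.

ρ ≈ 0.3940 kg/m³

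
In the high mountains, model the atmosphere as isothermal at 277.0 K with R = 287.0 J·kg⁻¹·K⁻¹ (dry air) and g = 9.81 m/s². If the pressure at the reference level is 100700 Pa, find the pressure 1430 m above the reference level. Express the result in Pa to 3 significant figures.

P ≈ 84400 Pa

Scale height: H = RT/g = 287.0 × 277.0 / 9.81 = 8103.9 m.
Barometric formula: P = P₀ exp(−z/H).
z/H = 1430.0/8103.9 = 0.17646; exp(−0.17646) = 0.83823.
P = 100700 × 0.83823 = 84410 Pa.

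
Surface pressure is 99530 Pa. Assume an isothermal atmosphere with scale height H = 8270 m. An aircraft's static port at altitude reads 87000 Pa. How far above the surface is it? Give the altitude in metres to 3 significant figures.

z ≈ 1110 m

Invert the barometric formula: z = H ln(P₀/P).
P₀/P = 99530/87000 = 1.1440; ln(1.1440) = 0.13453.
z = 8270.0 × 0.13453 = 1112.6 m.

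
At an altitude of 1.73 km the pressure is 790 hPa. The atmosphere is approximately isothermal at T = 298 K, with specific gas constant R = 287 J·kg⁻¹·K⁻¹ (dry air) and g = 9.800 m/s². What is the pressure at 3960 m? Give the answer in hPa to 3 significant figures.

Scale height: H = RT/g = 287 × 298 / 9.800 = 8727.1 m.
Between two levels, P₂ = P₁ exp(−Δz/H) with Δz = z₂ − z₁.
Δz = 3960.0 − 1730.0 = 2230.0 m; Δz/H = 2230.0/8727.1 = 0.25553.
P₂ = 790 × exp(−0.25553) = 790 × 0.77451 = 611.86 hPa.

P ≈ 612 hPa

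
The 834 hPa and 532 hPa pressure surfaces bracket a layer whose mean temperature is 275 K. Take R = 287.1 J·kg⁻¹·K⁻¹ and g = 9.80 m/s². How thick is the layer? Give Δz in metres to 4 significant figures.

Hypsometric equation: Δz = (R T̄/g) ln(P₁/P₂).
R T̄/g = 287.1 × 275 / 9.80 = 8056.4 m.
ln(834/532) = ln(1.5677) = 0.44961.
Δz = 8056.4 × 0.44961 = 3622.2 m.

Δz ≈ 3622 m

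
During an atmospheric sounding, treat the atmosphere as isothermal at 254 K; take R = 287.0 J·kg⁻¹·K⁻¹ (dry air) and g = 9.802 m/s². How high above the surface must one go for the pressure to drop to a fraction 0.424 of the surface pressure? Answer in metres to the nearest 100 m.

z ≈ 6400 m

Scale height: H = RT/g = 287.0 × 254 / 9.802 = 7437.1 m.
Set P/P₀ = exp(−z/H) = 0.424, so z = −H ln(0.424).
−ln(0.424) = 0.85802; z = 7437.1 × 0.85802 = 6381.2 m.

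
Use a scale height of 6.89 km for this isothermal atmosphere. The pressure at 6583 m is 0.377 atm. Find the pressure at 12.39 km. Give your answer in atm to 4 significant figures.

P ≈ 0.1623 atm

Between two levels, P₂ = P₁ exp(−Δz/H) with Δz = z₂ − z₁.
Δz = 12390 − 6583.0 = 5807.0 m; Δz/H = 5807.0/6890.0 = 0.84282.
P₂ = 0.377 × exp(−0.84282) = 0.377 × 0.43049 = 0.16229 atm.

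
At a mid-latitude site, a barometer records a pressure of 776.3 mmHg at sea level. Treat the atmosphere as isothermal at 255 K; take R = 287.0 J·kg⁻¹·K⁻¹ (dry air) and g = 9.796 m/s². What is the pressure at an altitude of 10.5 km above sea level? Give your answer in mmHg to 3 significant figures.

P ≈ 190 mmHg

Scale height: H = RT/g = 287.0 × 255 / 9.796 = 7470.9 m.
Barometric formula: P = P₀ exp(−z/H).
z/H = 10500/7470.9 = 1.4055; exp(−1.4055) = 0.24524.
P = 776.3 × 0.24524 = 190.38 mmHg.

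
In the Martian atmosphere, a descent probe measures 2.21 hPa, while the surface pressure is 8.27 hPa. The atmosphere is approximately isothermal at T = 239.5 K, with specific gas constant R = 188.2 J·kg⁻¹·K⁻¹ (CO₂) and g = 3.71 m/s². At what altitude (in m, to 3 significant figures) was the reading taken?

z ≈ 16000 m

Scale height: H = RT/g = 188.2 × 239.5 / 3.71 = 12149 m.
Invert the barometric formula: z = H ln(P₀/P).
P₀/P = 8.27/2.21 = 3.7421; ln(3.7421) = 1.3196.
z = 12149 × 1.3196 = 16032 m.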